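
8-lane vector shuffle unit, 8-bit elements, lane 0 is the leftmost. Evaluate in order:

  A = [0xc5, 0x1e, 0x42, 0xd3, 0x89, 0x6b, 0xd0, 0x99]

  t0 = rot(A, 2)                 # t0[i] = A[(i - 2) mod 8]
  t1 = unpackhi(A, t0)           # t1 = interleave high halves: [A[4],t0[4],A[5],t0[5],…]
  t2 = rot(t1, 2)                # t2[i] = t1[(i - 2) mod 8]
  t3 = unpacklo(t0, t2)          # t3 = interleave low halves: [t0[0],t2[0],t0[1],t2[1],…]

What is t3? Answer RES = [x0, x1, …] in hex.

RES = [ 0xd0  0x99  0x99  0x6b  0xc5  0x89  0x1e  0x42 ]

→ t0 |d0|99|c5|1e|42|d3|89|6b|
→ t1 |89|42|6b|d3|d0|89|99|6b|
→ t2 |99|6b|89|42|6b|d3|d0|89|
→ t3 |d0|99|99|6b|c5|89|1e|42|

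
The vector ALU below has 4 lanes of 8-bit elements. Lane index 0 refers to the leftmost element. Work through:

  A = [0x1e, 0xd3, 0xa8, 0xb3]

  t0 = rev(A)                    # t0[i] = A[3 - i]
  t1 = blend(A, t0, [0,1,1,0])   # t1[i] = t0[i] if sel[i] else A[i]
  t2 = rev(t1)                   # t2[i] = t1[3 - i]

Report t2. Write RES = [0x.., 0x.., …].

→ t0 |b3|a8|d3|1e|
→ t1 |1e|a8|d3|b3|
→ t2 |b3|d3|a8|1e|

RES = [ 0xb3  0xd3  0xa8  0x1e ]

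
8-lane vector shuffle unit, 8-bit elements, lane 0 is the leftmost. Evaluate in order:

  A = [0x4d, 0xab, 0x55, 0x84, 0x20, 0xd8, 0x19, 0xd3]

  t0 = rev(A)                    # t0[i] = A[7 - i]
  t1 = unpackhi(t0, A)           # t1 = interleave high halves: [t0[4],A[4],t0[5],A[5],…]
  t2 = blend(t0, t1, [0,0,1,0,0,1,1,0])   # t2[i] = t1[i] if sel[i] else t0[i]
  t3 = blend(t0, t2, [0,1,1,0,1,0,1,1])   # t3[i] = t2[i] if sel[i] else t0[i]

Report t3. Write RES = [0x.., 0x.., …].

→ t0 |d3|19|d8|20|84|55|ab|4d|
→ t1 |84|20|55|d8|ab|19|4d|d3|
→ t2 |d3|19|55|20|84|19|4d|4d|
→ t3 |d3|19|55|20|84|55|4d|4d|

RES = [0xd3, 0x19, 0x55, 0x20, 0x84, 0x55, 0x4d, 0x4d]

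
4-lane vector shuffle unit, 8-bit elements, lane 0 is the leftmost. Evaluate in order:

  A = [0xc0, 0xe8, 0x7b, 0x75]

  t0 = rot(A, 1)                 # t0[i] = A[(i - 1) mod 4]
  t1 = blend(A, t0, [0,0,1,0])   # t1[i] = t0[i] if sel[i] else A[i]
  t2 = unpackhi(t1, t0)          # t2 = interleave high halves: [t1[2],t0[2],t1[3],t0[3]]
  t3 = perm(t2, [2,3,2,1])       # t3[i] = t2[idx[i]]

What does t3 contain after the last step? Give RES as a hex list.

RES = [ 0x75  0x7b  0x75  0xe8 ]

→ t0 |75|c0|e8|7b|
→ t1 |c0|e8|e8|75|
→ t2 |e8|e8|75|7b|
→ t3 |75|7b|75|e8|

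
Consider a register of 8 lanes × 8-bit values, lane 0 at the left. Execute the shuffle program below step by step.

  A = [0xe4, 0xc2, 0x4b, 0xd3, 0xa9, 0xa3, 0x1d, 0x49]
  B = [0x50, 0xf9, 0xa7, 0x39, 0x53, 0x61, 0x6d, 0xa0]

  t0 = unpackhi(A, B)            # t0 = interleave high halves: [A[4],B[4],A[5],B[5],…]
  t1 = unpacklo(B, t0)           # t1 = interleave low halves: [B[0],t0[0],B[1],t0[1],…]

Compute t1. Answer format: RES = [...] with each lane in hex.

  t0: a9 53 a3 61 1d 6d 49 a0
  t1: 50 a9 f9 53 a7 a3 39 61

RES = [ 0x50  0xa9  0xf9  0x53  0xa7  0xa3  0x39  0x61 ]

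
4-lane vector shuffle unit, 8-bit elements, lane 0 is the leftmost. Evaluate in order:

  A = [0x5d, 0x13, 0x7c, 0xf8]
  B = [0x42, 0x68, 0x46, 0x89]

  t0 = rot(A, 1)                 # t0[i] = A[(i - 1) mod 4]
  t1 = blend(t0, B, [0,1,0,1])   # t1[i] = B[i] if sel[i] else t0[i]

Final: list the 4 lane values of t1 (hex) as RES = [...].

RES = [0xf8, 0x68, 0x13, 0x89]

→ t0 |f8|5d|13|7c|
→ t1 |f8|68|13|89|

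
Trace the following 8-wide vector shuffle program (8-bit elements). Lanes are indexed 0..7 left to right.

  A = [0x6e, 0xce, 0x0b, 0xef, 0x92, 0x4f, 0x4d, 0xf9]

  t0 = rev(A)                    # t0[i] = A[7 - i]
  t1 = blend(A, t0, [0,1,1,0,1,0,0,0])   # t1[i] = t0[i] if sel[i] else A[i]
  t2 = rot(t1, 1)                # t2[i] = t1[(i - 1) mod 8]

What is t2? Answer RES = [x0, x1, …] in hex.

  t0: f9 4d 4f 92 ef 0b ce 6e
  t1: 6e 4d 4f ef ef 4f 4d f9
  t2: f9 6e 4d 4f ef ef 4f 4d

RES = [ 0xf9  0x6e  0x4d  0x4f  0xef  0xef  0x4f  0x4d ]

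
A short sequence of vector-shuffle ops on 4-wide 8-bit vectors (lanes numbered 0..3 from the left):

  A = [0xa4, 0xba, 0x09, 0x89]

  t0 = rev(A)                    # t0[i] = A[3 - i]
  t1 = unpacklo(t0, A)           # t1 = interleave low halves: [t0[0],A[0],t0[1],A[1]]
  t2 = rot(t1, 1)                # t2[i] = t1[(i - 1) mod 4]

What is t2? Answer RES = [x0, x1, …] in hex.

t0 = [0x89, 0x09, 0xba, 0xa4]
t1 = [0x89, 0xa4, 0x09, 0xba]
t2 = [0xba, 0x89, 0xa4, 0x09]

RES = [ 0xba  0x89  0xa4  0x09 ]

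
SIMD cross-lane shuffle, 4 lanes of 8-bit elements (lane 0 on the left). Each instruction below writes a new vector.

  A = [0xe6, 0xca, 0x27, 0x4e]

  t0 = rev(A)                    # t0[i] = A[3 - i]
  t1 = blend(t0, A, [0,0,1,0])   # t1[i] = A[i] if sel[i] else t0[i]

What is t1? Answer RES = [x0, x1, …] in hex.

RES = [ 0x4e  0x27  0x27  0xe6 ]

  t0: 4e 27 ca e6
  t1: 4e 27 27 e6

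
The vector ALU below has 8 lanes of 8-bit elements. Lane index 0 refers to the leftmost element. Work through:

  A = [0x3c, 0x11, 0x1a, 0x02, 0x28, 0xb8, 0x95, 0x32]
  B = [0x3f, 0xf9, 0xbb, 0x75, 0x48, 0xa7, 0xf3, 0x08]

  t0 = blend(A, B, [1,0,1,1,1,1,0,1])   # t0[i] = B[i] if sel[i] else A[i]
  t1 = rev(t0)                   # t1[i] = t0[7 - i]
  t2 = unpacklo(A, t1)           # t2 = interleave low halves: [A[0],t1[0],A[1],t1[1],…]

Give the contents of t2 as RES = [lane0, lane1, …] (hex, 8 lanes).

t0 = [0x3f, 0x11, 0xbb, 0x75, 0x48, 0xa7, 0x95, 0x08]
t1 = [0x08, 0x95, 0xa7, 0x48, 0x75, 0xbb, 0x11, 0x3f]
t2 = [0x3c, 0x08, 0x11, 0x95, 0x1a, 0xa7, 0x02, 0x48]

RES = [0x3c, 0x08, 0x11, 0x95, 0x1a, 0xa7, 0x02, 0x48]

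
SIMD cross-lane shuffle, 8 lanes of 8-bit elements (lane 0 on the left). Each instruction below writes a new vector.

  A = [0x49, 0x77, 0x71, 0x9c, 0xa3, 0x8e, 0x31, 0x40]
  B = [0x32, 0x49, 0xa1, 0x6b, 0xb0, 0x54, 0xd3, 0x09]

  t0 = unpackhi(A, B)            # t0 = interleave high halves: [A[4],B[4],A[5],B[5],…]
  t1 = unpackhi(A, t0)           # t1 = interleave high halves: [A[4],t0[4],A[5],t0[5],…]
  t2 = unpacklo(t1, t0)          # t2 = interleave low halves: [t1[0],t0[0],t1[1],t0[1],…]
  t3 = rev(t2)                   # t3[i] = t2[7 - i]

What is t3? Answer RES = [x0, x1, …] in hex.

t0 = [0xa3, 0xb0, 0x8e, 0x54, 0x31, 0xd3, 0x40, 0x09]
t1 = [0xa3, 0x31, 0x8e, 0xd3, 0x31, 0x40, 0x40, 0x09]
t2 = [0xa3, 0xa3, 0x31, 0xb0, 0x8e, 0x8e, 0xd3, 0x54]
t3 = [0x54, 0xd3, 0x8e, 0x8e, 0xb0, 0x31, 0xa3, 0xa3]

RES = [0x54, 0xd3, 0x8e, 0x8e, 0xb0, 0x31, 0xa3, 0xa3]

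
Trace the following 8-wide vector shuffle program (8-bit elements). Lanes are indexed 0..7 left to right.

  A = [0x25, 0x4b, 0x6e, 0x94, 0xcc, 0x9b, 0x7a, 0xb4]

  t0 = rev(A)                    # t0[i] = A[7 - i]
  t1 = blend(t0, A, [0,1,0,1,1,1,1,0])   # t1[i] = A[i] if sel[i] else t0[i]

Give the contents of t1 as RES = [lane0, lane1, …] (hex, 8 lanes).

→ t0 |b4|7a|9b|cc|94|6e|4b|25|
→ t1 |b4|4b|9b|94|cc|9b|7a|25|

RES = [0xb4, 0x4b, 0x9b, 0x94, 0xcc, 0x9b, 0x7a, 0x25]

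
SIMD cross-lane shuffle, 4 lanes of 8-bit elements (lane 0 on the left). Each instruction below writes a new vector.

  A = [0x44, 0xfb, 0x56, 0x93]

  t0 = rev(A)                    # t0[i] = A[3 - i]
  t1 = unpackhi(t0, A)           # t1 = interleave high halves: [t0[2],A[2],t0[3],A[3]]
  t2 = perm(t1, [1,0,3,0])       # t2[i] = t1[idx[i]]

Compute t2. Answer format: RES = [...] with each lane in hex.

RES = [0x56, 0xfb, 0x93, 0xfb]

→ t0 |93|56|fb|44|
→ t1 |fb|56|44|93|
→ t2 |56|fb|93|fb|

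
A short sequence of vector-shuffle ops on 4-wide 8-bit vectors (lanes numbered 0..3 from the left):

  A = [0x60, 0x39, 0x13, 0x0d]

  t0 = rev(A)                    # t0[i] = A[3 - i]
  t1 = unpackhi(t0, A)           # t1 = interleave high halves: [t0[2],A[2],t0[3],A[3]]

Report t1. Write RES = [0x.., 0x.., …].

RES = [ 0x39  0x13  0x60  0x0d ]

→ t0 |0d|13|39|60|
→ t1 |39|13|60|0d|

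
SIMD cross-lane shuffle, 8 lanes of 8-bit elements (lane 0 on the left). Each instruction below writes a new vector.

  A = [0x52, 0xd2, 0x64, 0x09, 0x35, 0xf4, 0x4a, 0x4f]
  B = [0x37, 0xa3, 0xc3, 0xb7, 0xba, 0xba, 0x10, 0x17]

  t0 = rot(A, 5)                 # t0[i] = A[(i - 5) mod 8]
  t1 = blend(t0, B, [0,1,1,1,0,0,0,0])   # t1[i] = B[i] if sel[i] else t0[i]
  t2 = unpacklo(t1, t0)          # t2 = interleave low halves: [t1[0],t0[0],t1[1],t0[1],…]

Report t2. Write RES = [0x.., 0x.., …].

  t0: 09 35 f4 4a 4f 52 d2 64
  t1: 09 a3 c3 b7 4f 52 d2 64
  t2: 09 09 a3 35 c3 f4 b7 4a

RES = [0x09, 0x09, 0xa3, 0x35, 0xc3, 0xf4, 0xb7, 0x4a]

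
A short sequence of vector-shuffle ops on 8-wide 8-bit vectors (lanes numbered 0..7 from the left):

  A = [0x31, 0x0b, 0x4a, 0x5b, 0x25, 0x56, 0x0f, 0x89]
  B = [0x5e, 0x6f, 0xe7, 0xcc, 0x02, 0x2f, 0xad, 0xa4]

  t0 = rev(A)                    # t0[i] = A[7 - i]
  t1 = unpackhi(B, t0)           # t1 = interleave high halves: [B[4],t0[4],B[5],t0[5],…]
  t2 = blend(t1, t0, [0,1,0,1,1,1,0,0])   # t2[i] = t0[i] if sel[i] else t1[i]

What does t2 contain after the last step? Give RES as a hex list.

  t0: 89 0f 56 25 5b 4a 0b 31
  t1: 02 5b 2f 4a ad 0b a4 31
  t2: 02 0f 2f 25 5b 4a a4 31

RES = [0x02, 0x0f, 0x2f, 0x25, 0x5b, 0x4a, 0xa4, 0x31]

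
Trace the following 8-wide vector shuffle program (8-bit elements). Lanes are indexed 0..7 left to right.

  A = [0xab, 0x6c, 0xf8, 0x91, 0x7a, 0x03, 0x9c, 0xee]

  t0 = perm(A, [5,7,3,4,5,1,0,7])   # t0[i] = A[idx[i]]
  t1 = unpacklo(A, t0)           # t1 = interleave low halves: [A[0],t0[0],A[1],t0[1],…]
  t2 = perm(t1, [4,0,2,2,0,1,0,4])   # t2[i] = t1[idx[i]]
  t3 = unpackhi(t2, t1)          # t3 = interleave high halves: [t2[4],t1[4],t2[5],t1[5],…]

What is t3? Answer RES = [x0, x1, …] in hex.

  t0: 03 ee 91 7a 03 6c ab ee
  t1: ab 03 6c ee f8 91 91 7a
  t2: f8 ab 6c 6c ab 03 ab f8
  t3: ab f8 03 91 ab 91 f8 7a

RES = [ 0xab  0xf8  0x03  0x91  0xab  0x91  0xf8  0x7a ]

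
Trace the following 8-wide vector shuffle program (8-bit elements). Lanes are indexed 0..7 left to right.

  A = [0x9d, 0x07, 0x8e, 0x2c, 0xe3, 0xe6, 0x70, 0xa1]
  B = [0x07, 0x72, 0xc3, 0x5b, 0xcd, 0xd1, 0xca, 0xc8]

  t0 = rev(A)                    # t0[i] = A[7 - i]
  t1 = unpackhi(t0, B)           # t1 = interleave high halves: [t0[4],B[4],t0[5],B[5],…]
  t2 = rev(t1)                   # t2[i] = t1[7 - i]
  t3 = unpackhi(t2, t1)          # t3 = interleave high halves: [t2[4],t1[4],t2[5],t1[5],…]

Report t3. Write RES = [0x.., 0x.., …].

RES = [0xd1, 0x07, 0x8e, 0xca, 0xcd, 0x9d, 0x2c, 0xc8]

→ t0 |a1|70|e6|e3|2c|8e|07|9d|
→ t1 |2c|cd|8e|d1|07|ca|9d|c8|
→ t2 |c8|9d|ca|07|d1|8e|cd|2c|
→ t3 |d1|07|8e|ca|cd|9d|2c|c8|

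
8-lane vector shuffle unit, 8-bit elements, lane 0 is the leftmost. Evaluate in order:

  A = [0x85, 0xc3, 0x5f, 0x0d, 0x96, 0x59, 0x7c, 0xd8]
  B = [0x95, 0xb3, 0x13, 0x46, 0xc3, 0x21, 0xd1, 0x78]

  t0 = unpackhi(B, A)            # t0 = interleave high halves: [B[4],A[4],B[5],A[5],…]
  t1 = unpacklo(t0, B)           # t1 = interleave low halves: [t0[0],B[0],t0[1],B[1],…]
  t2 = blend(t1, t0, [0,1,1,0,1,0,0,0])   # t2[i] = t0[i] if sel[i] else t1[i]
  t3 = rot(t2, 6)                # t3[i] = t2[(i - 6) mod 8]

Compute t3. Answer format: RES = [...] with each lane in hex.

  t0: c3 96 21 59 d1 7c 78 d8
  t1: c3 95 96 b3 21 13 59 46
  t2: c3 96 21 b3 d1 13 59 46
  t3: 21 b3 d1 13 59 46 c3 96

RES = [ 0x21  0xb3  0xd1  0x13  0x59  0x46  0xc3  0x96 ]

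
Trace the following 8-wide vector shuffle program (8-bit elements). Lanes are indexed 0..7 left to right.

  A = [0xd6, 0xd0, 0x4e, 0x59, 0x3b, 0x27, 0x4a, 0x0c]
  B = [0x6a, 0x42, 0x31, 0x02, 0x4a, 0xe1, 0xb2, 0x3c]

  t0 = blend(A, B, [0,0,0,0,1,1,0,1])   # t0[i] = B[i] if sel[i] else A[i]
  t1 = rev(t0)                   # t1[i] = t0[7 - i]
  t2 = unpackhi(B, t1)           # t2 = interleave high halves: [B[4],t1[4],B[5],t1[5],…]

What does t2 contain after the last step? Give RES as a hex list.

RES = [ 0x4a  0x59  0xe1  0x4e  0xb2  0xd0  0x3c  0xd6 ]

  t0: d6 d0 4e 59 4a e1 4a 3c
  t1: 3c 4a e1 4a 59 4e d0 d6
  t2: 4a 59 e1 4e b2 d0 3c d6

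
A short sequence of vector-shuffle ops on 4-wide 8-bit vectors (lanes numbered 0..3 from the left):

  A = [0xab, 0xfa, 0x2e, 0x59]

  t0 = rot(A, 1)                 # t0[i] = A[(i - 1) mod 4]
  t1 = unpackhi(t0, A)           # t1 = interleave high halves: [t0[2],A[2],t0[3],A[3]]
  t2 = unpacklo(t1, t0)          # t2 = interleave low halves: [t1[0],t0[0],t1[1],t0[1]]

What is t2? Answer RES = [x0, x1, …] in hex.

t0 = [0x59, 0xab, 0xfa, 0x2e]
t1 = [0xfa, 0x2e, 0x2e, 0x59]
t2 = [0xfa, 0x59, 0x2e, 0xab]

RES = [ 0xfa  0x59  0x2e  0xab ]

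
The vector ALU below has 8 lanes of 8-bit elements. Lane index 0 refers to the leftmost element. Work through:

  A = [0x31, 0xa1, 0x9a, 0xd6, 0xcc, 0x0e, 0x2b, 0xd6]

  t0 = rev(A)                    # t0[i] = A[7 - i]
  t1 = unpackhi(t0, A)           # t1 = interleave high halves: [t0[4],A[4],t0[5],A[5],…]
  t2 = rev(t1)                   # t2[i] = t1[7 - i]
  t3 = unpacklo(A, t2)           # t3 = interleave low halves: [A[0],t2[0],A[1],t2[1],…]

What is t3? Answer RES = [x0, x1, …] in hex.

RES = [ 0x31  0xd6  0xa1  0x31  0x9a  0x2b  0xd6  0xa1 ]

t0 = [0xd6, 0x2b, 0x0e, 0xcc, 0xd6, 0x9a, 0xa1, 0x31]
t1 = [0xd6, 0xcc, 0x9a, 0x0e, 0xa1, 0x2b, 0x31, 0xd6]
t2 = [0xd6, 0x31, 0x2b, 0xa1, 0x0e, 0x9a, 0xcc, 0xd6]
t3 = [0x31, 0xd6, 0xa1, 0x31, 0x9a, 0x2b, 0xd6, 0xa1]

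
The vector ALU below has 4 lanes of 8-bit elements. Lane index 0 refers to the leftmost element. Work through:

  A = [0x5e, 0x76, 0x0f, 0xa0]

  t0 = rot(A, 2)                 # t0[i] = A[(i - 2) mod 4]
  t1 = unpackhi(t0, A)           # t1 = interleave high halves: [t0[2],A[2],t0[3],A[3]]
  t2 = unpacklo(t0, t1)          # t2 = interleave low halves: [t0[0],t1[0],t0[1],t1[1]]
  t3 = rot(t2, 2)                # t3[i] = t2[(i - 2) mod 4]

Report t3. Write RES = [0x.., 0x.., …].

t0 = [0x0f, 0xa0, 0x5e, 0x76]
t1 = [0x5e, 0x0f, 0x76, 0xa0]
t2 = [0x0f, 0x5e, 0xa0, 0x0f]
t3 = [0xa0, 0x0f, 0x0f, 0x5e]

RES = [0xa0, 0x0f, 0x0f, 0x5e]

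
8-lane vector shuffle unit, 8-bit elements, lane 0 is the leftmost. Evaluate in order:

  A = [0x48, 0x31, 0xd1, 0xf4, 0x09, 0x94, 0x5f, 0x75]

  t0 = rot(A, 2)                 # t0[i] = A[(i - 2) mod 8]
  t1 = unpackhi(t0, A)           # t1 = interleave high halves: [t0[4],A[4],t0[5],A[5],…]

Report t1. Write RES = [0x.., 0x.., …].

t0 = [0x5f, 0x75, 0x48, 0x31, 0xd1, 0xf4, 0x09, 0x94]
t1 = [0xd1, 0x09, 0xf4, 0x94, 0x09, 0x5f, 0x94, 0x75]

RES = [0xd1, 0x09, 0xf4, 0x94, 0x09, 0x5f, 0x94, 0x75]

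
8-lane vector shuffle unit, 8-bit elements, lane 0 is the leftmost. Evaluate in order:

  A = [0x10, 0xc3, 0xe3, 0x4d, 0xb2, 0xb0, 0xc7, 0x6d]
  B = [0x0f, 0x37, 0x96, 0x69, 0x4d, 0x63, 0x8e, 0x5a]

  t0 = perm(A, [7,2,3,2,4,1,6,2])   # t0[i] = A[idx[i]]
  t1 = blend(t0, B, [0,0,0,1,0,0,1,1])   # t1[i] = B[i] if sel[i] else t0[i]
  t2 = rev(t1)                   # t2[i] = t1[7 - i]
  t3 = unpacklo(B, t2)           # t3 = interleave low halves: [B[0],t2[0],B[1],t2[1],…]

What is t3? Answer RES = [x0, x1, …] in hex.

→ t0 |6d|e3|4d|e3|b2|c3|c7|e3|
→ t1 |6d|e3|4d|69|b2|c3|8e|5a|
→ t2 |5a|8e|c3|b2|69|4d|e3|6d|
→ t3 |0f|5a|37|8e|96|c3|69|b2|

RES = [0x0f, 0x5a, 0x37, 0x8e, 0x96, 0xc3, 0x69, 0xb2]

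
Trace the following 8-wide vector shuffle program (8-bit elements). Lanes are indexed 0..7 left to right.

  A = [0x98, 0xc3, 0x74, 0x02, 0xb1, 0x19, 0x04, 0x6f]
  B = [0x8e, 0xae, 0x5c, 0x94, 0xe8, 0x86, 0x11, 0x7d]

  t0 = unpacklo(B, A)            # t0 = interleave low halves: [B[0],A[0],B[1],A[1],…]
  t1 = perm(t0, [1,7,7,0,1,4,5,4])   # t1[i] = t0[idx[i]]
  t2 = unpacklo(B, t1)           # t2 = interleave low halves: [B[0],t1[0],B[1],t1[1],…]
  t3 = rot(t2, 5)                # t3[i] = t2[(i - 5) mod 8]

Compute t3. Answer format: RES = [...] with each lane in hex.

→ t0 |8e|98|ae|c3|5c|74|94|02|
→ t1 |98|02|02|8e|98|5c|74|5c|
→ t2 |8e|98|ae|02|5c|02|94|8e|
→ t3 |02|5c|02|94|8e|8e|98|ae|

RES = [0x02, 0x5c, 0x02, 0x94, 0x8e, 0x8e, 0x98, 0xae]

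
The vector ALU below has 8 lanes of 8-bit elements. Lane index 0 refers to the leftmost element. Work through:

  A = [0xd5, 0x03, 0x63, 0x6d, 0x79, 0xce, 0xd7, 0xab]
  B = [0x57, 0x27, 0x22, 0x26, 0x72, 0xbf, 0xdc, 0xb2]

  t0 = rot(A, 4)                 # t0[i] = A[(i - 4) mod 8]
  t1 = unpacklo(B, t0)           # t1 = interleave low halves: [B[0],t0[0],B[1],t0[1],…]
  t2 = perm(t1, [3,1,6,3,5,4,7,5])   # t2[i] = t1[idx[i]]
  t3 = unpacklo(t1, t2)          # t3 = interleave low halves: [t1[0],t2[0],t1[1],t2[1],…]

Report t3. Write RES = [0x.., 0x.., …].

t0 = [0x79, 0xce, 0xd7, 0xab, 0xd5, 0x03, 0x63, 0x6d]
t1 = [0x57, 0x79, 0x27, 0xce, 0x22, 0xd7, 0x26, 0xab]
t2 = [0xce, 0x79, 0x26, 0xce, 0xd7, 0x22, 0xab, 0xd7]
t3 = [0x57, 0xce, 0x79, 0x79, 0x27, 0x26, 0xce, 0xce]

RES = [0x57, 0xce, 0x79, 0x79, 0x27, 0x26, 0xce, 0xce]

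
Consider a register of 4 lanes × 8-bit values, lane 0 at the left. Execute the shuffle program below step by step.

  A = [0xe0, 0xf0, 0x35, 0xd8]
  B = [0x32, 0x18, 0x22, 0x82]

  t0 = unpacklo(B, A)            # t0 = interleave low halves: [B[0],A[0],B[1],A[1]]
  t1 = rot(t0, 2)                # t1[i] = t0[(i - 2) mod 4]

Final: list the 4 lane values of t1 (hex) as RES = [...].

RES = [ 0x18  0xf0  0x32  0xe0 ]

  t0: 32 e0 18 f0
  t1: 18 f0 32 e0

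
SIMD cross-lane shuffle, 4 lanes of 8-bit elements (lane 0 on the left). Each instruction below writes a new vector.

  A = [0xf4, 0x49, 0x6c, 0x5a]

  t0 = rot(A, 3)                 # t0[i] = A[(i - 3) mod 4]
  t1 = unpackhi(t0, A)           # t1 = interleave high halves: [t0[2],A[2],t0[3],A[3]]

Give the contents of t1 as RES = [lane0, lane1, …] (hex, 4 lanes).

→ t0 |49|6c|5a|f4|
→ t1 |5a|6c|f4|5a|

RES = [ 0x5a  0x6c  0xf4  0x5a ]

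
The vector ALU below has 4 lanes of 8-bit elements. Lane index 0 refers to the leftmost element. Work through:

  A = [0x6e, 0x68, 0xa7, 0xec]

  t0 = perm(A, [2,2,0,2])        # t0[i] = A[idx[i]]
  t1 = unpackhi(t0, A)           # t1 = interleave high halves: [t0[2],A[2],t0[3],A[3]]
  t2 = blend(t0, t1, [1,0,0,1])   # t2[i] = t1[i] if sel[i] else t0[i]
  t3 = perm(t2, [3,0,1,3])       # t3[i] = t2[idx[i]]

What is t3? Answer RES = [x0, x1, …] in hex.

t0 = [0xa7, 0xa7, 0x6e, 0xa7]
t1 = [0x6e, 0xa7, 0xa7, 0xec]
t2 = [0x6e, 0xa7, 0x6e, 0xec]
t3 = [0xec, 0x6e, 0xa7, 0xec]

RES = [ 0xec  0x6e  0xa7  0xec ]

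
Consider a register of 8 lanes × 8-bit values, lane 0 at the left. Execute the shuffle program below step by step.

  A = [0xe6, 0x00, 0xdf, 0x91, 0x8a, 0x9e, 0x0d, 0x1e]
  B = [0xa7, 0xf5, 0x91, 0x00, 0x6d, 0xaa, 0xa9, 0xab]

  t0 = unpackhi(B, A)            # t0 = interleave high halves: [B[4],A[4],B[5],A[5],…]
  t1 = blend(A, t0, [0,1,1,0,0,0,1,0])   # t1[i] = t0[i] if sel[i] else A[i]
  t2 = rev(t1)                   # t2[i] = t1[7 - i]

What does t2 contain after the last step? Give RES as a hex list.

RES = [0x1e, 0xab, 0x9e, 0x8a, 0x91, 0xaa, 0x8a, 0xe6]

→ t0 |6d|8a|aa|9e|a9|0d|ab|1e|
→ t1 |e6|8a|aa|91|8a|9e|ab|1e|
→ t2 |1e|ab|9e|8a|91|aa|8a|e6|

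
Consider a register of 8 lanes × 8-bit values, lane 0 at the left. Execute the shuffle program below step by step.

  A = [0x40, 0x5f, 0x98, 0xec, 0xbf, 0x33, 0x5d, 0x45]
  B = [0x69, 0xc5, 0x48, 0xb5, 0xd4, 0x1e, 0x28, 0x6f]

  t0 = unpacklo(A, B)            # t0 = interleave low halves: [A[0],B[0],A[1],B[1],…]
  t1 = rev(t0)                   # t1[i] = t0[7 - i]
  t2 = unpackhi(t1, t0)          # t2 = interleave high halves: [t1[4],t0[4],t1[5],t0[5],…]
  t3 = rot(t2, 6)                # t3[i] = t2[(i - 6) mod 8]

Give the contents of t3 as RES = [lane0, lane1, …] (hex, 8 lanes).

→ t0 |40|69|5f|c5|98|48|ec|b5|
→ t1 |b5|ec|48|98|c5|5f|69|40|
→ t2 |c5|98|5f|48|69|ec|40|b5|
→ t3 |5f|48|69|ec|40|b5|c5|98|

RES = [0x5f, 0x48, 0x69, 0xec, 0x40, 0xb5, 0xc5, 0x98]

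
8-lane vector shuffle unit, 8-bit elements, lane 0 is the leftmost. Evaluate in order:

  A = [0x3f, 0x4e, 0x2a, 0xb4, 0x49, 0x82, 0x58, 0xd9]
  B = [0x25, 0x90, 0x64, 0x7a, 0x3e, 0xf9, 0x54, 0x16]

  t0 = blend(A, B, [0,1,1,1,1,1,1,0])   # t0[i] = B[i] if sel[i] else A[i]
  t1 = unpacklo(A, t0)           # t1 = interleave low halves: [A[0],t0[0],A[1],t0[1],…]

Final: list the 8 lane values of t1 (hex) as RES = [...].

RES = [0x3f, 0x3f, 0x4e, 0x90, 0x2a, 0x64, 0xb4, 0x7a]

→ t0 |3f|90|64|7a|3e|f9|54|d9|
→ t1 |3f|3f|4e|90|2a|64|b4|7a|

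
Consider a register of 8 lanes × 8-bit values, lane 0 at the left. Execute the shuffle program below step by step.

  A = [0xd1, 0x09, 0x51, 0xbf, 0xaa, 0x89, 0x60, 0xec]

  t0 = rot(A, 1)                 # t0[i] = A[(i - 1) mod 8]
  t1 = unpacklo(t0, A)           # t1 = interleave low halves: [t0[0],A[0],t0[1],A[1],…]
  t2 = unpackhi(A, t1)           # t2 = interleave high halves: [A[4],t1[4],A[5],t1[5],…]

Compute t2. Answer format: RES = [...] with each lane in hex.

  t0: ec d1 09 51 bf aa 89 60
  t1: ec d1 d1 09 09 51 51 bf
  t2: aa 09 89 51 60 51 ec bf

RES = [ 0xaa  0x09  0x89  0x51  0x60  0x51  0xec  0xbf ]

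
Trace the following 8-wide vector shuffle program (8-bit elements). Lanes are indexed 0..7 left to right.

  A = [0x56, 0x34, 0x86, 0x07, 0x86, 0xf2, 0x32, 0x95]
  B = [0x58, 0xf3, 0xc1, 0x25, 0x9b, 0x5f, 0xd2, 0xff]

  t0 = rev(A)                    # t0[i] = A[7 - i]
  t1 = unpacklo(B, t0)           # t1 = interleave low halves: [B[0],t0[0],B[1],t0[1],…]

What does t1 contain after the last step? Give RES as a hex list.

RES = [0x58, 0x95, 0xf3, 0x32, 0xc1, 0xf2, 0x25, 0x86]

t0 = [0x95, 0x32, 0xf2, 0x86, 0x07, 0x86, 0x34, 0x56]
t1 = [0x58, 0x95, 0xf3, 0x32, 0xc1, 0xf2, 0x25, 0x86]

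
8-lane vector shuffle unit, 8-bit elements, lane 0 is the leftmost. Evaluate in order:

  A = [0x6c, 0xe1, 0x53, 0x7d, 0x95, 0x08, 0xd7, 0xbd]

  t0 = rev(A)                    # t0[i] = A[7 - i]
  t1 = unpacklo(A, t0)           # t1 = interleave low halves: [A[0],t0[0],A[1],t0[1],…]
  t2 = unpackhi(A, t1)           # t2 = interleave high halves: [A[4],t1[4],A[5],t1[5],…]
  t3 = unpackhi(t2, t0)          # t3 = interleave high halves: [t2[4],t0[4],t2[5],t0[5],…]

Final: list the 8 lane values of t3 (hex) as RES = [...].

t0 = [0xbd, 0xd7, 0x08, 0x95, 0x7d, 0x53, 0xe1, 0x6c]
t1 = [0x6c, 0xbd, 0xe1, 0xd7, 0x53, 0x08, 0x7d, 0x95]
t2 = [0x95, 0x53, 0x08, 0x08, 0xd7, 0x7d, 0xbd, 0x95]
t3 = [0xd7, 0x7d, 0x7d, 0x53, 0xbd, 0xe1, 0x95, 0x6c]

RES = [ 0xd7  0x7d  0x7d  0x53  0xbd  0xe1  0x95  0x6c ]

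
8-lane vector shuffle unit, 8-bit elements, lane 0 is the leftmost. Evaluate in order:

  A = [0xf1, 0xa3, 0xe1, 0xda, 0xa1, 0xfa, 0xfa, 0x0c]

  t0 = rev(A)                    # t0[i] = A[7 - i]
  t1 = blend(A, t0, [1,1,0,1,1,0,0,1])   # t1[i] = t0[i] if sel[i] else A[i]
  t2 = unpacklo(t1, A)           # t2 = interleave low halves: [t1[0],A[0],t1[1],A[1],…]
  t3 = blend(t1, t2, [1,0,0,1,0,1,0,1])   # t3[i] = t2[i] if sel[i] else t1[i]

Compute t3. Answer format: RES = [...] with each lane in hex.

  t0: 0c fa fa a1 da e1 a3 f1
  t1: 0c fa e1 a1 da fa fa f1
  t2: 0c f1 fa a3 e1 e1 a1 da
  t3: 0c fa e1 a3 da e1 fa da

RES = [ 0x0c  0xfa  0xe1  0xa3  0xda  0xe1  0xfa  0xda ]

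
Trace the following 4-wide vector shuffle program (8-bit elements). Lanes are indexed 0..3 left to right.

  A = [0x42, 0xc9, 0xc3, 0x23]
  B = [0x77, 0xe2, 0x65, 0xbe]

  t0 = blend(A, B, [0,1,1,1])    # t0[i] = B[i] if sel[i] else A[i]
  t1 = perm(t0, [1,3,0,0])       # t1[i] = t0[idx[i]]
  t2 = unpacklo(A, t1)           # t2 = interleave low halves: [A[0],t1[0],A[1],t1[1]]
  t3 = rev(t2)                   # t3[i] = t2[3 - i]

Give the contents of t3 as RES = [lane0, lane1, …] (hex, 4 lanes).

RES = [ 0xbe  0xc9  0xe2  0x42 ]

→ t0 |42|e2|65|be|
→ t1 |e2|be|42|42|
→ t2 |42|e2|c9|be|
→ t3 |be|c9|e2|42|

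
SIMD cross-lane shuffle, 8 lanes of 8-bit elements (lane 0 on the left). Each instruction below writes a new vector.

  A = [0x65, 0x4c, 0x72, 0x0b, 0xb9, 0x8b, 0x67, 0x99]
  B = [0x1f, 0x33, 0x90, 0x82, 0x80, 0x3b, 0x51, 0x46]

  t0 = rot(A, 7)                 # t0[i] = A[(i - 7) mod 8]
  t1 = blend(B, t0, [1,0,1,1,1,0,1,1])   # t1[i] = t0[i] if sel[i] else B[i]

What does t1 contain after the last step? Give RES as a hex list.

t0 = [0x4c, 0x72, 0x0b, 0xb9, 0x8b, 0x67, 0x99, 0x65]
t1 = [0x4c, 0x33, 0x0b, 0xb9, 0x8b, 0x3b, 0x99, 0x65]

RES = [ 0x4c  0x33  0x0b  0xb9  0x8b  0x3b  0x99  0x65 ]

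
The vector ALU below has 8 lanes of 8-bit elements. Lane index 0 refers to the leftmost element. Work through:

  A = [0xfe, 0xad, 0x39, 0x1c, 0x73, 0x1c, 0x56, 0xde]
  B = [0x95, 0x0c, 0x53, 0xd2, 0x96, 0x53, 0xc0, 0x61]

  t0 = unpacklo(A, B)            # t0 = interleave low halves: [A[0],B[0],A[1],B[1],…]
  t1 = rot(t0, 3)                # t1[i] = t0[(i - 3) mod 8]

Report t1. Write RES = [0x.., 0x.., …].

t0 = [0xfe, 0x95, 0xad, 0x0c, 0x39, 0x53, 0x1c, 0xd2]
t1 = [0x53, 0x1c, 0xd2, 0xfe, 0x95, 0xad, 0x0c, 0x39]

RES = [ 0x53  0x1c  0xd2  0xfe  0x95  0xad  0x0c  0x39 ]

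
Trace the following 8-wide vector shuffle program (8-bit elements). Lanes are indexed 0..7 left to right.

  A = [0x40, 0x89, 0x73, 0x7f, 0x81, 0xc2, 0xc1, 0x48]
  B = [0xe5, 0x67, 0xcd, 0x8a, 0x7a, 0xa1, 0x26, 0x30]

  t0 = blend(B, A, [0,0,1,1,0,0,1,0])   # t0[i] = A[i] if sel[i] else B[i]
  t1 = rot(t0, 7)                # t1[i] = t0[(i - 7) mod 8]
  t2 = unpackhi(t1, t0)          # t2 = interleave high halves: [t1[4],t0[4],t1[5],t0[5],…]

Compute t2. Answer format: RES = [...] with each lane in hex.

  t0: e5 67 73 7f 7a a1 c1 30
  t1: 67 73 7f 7a a1 c1 30 e5
  t2: a1 7a c1 a1 30 c1 e5 30

RES = [0xa1, 0x7a, 0xc1, 0xa1, 0x30, 0xc1, 0xe5, 0x30]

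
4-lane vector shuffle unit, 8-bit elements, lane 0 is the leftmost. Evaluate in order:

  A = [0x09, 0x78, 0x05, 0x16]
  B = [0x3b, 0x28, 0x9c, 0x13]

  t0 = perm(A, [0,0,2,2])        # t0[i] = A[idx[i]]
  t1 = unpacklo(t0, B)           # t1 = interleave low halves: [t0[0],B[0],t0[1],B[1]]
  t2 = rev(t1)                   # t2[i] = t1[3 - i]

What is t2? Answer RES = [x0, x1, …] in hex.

RES = [0x28, 0x09, 0x3b, 0x09]

→ t0 |09|09|05|05|
→ t1 |09|3b|09|28|
→ t2 |28|09|3b|09|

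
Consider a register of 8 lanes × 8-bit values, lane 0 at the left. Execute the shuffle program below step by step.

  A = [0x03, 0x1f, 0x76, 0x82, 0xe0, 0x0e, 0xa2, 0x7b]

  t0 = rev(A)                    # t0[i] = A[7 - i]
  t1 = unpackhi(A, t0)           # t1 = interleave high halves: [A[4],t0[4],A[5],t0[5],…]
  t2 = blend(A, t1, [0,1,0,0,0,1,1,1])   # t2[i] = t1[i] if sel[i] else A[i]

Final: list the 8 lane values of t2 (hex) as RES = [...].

t0 = [0x7b, 0xa2, 0x0e, 0xe0, 0x82, 0x76, 0x1f, 0x03]
t1 = [0xe0, 0x82, 0x0e, 0x76, 0xa2, 0x1f, 0x7b, 0x03]
t2 = [0x03, 0x82, 0x76, 0x82, 0xe0, 0x1f, 0x7b, 0x03]

RES = [ 0x03  0x82  0x76  0x82  0xe0  0x1f  0x7b  0x03 ]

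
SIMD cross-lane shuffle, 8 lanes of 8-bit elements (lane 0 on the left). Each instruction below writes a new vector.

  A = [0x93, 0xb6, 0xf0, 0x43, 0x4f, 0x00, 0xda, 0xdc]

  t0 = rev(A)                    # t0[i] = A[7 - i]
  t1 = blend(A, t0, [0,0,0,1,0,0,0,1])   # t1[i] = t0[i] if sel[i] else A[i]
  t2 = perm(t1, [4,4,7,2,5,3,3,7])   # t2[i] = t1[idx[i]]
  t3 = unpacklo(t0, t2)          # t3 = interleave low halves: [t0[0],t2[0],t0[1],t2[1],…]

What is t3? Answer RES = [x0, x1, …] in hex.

  t0: dc da 00 4f 43 f0 b6 93
  t1: 93 b6 f0 4f 4f 00 da 93
  t2: 4f 4f 93 f0 00 4f 4f 93
  t3: dc 4f da 4f 00 93 4f f0

RES = [ 0xdc  0x4f  0xda  0x4f  0x00  0x93  0x4f  0xf0 ]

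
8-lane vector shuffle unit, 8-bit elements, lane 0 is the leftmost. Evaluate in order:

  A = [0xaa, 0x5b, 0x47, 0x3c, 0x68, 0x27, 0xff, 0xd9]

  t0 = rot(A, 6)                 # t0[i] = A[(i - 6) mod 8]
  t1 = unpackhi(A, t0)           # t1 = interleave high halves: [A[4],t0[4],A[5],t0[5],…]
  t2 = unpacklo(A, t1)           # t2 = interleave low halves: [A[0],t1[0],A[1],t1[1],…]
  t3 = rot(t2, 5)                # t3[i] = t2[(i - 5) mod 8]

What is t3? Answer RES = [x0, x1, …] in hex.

→ t0 |47|3c|68|27|ff|d9|aa|5b|
→ t1 |68|ff|27|d9|ff|aa|d9|5b|
→ t2 |aa|68|5b|ff|47|27|3c|d9|
→ t3 |ff|47|27|3c|d9|aa|68|5b|

RES = [ 0xff  0x47  0x27  0x3c  0xd9  0xaa  0x68  0x5b ]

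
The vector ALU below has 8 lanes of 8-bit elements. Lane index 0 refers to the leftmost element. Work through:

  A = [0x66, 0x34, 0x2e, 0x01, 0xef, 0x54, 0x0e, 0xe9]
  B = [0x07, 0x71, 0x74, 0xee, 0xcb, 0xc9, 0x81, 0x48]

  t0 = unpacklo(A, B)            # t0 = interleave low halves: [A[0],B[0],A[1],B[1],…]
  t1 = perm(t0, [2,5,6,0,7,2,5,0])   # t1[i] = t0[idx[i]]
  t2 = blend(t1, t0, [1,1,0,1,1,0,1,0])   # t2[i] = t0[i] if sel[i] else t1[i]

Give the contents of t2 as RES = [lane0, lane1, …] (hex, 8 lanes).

t0 = [0x66, 0x07, 0x34, 0x71, 0x2e, 0x74, 0x01, 0xee]
t1 = [0x34, 0x74, 0x01, 0x66, 0xee, 0x34, 0x74, 0x66]
t2 = [0x66, 0x07, 0x01, 0x71, 0x2e, 0x34, 0x01, 0x66]

RES = [0x66, 0x07, 0x01, 0x71, 0x2e, 0x34, 0x01, 0x66]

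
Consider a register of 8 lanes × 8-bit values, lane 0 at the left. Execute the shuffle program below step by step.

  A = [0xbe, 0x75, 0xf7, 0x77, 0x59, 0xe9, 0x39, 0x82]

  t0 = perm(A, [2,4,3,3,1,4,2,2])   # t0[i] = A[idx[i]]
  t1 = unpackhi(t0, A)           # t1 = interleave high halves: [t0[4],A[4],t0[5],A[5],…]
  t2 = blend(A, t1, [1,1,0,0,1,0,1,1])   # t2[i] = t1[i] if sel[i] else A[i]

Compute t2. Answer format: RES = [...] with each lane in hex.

  t0: f7 59 77 77 75 59 f7 f7
  t1: 75 59 59 e9 f7 39 f7 82
  t2: 75 59 f7 77 f7 e9 f7 82

RES = [0x75, 0x59, 0xf7, 0x77, 0xf7, 0xe9, 0xf7, 0x82]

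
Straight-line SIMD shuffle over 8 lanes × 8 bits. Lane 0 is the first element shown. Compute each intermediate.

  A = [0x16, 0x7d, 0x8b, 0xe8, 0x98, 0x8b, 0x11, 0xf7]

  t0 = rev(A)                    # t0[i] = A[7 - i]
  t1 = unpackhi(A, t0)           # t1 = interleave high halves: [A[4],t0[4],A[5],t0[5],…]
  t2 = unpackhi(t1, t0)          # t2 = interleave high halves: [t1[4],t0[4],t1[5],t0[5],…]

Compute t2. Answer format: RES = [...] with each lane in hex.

RES = [0x11, 0xe8, 0x7d, 0x8b, 0xf7, 0x7d, 0x16, 0x16]

  t0: f7 11 8b 98 e8 8b 7d 16
  t1: 98 e8 8b 8b 11 7d f7 16
  t2: 11 e8 7d 8b f7 7d 16 16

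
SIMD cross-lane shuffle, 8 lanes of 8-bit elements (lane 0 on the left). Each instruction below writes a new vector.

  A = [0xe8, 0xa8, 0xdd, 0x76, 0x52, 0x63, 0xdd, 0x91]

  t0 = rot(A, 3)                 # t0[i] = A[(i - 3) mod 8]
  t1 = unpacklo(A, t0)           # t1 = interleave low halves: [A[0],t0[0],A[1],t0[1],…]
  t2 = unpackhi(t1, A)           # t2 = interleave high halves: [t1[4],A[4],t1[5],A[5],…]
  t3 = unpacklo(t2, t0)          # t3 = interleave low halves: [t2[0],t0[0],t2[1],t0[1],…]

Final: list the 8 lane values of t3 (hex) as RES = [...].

t0 = [0x63, 0xdd, 0x91, 0xe8, 0xa8, 0xdd, 0x76, 0x52]
t1 = [0xe8, 0x63, 0xa8, 0xdd, 0xdd, 0x91, 0x76, 0xe8]
t2 = [0xdd, 0x52, 0x91, 0x63, 0x76, 0xdd, 0xe8, 0x91]
t3 = [0xdd, 0x63, 0x52, 0xdd, 0x91, 0x91, 0x63, 0xe8]

RES = [ 0xdd  0x63  0x52  0xdd  0x91  0x91  0x63  0xe8 ]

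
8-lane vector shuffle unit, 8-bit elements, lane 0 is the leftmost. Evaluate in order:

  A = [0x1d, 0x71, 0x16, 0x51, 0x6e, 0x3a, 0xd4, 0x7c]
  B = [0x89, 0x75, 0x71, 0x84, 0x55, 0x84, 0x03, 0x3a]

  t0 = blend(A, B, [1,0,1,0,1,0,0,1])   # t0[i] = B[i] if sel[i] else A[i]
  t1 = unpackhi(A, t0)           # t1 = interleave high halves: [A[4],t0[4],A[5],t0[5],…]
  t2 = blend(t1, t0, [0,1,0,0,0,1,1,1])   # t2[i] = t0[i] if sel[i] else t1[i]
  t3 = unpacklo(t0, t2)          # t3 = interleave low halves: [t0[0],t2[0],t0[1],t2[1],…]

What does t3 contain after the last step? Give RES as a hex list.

→ t0 |89|71|71|51|55|3a|d4|3a|
→ t1 |6e|55|3a|3a|d4|d4|7c|3a|
→ t2 |6e|71|3a|3a|d4|3a|d4|3a|
→ t3 |89|6e|71|71|71|3a|51|3a|

RES = [ 0x89  0x6e  0x71  0x71  0x71  0x3a  0x51  0x3a ]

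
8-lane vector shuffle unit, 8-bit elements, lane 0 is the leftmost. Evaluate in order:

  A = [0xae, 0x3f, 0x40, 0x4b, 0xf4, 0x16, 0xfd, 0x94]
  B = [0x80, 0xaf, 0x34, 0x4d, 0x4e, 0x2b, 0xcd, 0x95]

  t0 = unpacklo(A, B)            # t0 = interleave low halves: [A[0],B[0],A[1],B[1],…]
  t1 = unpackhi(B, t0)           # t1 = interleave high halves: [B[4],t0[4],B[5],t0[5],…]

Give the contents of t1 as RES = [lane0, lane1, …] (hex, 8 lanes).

→ t0 |ae|80|3f|af|40|34|4b|4d|
→ t1 |4e|40|2b|34|cd|4b|95|4d|

RES = [ 0x4e  0x40  0x2b  0x34  0xcd  0x4b  0x95  0x4d ]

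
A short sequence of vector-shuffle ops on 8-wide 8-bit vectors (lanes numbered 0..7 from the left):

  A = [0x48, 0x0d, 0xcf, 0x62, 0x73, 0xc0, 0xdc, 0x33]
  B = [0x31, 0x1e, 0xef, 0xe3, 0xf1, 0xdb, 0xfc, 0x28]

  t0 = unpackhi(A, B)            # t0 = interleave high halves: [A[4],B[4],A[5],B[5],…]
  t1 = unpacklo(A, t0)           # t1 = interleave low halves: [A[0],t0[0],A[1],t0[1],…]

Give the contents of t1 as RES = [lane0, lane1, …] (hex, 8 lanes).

t0 = [0x73, 0xf1, 0xc0, 0xdb, 0xdc, 0xfc, 0x33, 0x28]
t1 = [0x48, 0x73, 0x0d, 0xf1, 0xcf, 0xc0, 0x62, 0xdb]

RES = [ 0x48  0x73  0x0d  0xf1  0xcf  0xc0  0x62  0xdb ]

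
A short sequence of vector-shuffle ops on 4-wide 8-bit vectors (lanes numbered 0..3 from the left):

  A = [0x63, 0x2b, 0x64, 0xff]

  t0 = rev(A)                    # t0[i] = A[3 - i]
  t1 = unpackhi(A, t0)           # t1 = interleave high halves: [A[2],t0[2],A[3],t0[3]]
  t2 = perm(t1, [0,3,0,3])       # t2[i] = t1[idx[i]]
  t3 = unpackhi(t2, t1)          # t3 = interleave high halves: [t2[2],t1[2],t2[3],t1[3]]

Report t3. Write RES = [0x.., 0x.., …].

t0 = [0xff, 0x64, 0x2b, 0x63]
t1 = [0x64, 0x2b, 0xff, 0x63]
t2 = [0x64, 0x63, 0x64, 0x63]
t3 = [0x64, 0xff, 0x63, 0x63]

RES = [ 0x64  0xff  0x63  0x63 ]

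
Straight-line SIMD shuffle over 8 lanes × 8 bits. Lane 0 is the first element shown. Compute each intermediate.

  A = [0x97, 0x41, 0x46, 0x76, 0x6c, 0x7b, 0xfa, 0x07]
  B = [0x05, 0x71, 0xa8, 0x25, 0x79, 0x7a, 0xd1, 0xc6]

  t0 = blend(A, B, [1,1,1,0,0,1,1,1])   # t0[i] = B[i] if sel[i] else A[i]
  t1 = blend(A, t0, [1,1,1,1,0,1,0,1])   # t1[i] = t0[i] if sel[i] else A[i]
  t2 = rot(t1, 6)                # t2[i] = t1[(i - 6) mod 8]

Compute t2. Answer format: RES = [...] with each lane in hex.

RES = [ 0xa8  0x76  0x6c  0x7a  0xfa  0xc6  0x05  0x71 ]

  t0: 05 71 a8 76 6c 7a d1 c6
  t1: 05 71 a8 76 6c 7a fa c6
  t2: a8 76 6c 7a fa c6 05 71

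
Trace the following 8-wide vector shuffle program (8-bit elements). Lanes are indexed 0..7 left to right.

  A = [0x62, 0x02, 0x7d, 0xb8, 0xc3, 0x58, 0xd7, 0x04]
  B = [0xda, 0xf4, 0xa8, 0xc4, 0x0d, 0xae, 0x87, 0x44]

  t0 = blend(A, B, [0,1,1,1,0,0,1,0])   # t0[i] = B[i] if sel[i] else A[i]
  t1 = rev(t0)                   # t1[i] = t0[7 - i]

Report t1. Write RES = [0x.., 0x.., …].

→ t0 |62|f4|a8|c4|c3|58|87|04|
→ t1 |04|87|58|c3|c4|a8|f4|62|

RES = [ 0x04  0x87  0x58  0xc3  0xc4  0xa8  0xf4  0x62 ]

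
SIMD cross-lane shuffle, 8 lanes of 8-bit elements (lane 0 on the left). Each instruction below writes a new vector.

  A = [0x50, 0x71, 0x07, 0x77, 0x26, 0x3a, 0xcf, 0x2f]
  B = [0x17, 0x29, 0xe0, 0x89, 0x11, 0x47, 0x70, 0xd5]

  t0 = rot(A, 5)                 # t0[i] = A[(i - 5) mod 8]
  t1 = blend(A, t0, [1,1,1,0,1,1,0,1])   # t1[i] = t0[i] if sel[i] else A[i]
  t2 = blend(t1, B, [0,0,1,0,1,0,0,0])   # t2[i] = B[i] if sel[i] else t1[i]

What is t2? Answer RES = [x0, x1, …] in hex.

  t0: 77 26 3a cf 2f 50 71 07
  t1: 77 26 3a 77 2f 50 cf 07
  t2: 77 26 e0 77 11 50 cf 07

RES = [ 0x77  0x26  0xe0  0x77  0x11  0x50  0xcf  0x07 ]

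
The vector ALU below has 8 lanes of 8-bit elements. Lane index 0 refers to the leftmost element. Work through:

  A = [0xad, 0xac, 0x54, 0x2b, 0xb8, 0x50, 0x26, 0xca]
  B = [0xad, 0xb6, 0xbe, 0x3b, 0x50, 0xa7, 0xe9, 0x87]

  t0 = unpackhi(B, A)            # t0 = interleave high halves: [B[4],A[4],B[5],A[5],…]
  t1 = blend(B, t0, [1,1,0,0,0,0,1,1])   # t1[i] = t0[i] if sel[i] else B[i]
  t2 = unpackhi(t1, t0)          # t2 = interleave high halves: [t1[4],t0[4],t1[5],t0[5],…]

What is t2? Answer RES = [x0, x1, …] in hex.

t0 = [0x50, 0xb8, 0xa7, 0x50, 0xe9, 0x26, 0x87, 0xca]
t1 = [0x50, 0xb8, 0xbe, 0x3b, 0x50, 0xa7, 0x87, 0xca]
t2 = [0x50, 0xe9, 0xa7, 0x26, 0x87, 0x87, 0xca, 0xca]

RES = [0x50, 0xe9, 0xa7, 0x26, 0x87, 0x87, 0xca, 0xca]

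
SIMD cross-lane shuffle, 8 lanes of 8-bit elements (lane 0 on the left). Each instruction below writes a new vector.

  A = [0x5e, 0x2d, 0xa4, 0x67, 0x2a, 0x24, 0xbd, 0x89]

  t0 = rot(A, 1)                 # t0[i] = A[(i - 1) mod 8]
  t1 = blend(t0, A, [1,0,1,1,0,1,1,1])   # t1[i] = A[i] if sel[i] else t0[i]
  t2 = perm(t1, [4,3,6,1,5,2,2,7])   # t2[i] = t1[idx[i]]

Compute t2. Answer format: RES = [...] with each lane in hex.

RES = [0x67, 0x67, 0xbd, 0x5e, 0x24, 0xa4, 0xa4, 0x89]

t0 = [0x89, 0x5e, 0x2d, 0xa4, 0x67, 0x2a, 0x24, 0xbd]
t1 = [0x5e, 0x5e, 0xa4, 0x67, 0x67, 0x24, 0xbd, 0x89]
t2 = [0x67, 0x67, 0xbd, 0x5e, 0x24, 0xa4, 0xa4, 0x89]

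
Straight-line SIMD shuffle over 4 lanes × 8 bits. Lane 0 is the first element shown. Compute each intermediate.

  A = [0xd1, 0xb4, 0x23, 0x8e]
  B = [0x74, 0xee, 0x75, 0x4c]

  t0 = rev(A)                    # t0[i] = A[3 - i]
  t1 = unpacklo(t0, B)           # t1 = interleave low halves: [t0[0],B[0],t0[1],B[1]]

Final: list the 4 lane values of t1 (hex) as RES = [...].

RES = [ 0x8e  0x74  0x23  0xee ]

t0 = [0x8e, 0x23, 0xb4, 0xd1]
t1 = [0x8e, 0x74, 0x23, 0xee]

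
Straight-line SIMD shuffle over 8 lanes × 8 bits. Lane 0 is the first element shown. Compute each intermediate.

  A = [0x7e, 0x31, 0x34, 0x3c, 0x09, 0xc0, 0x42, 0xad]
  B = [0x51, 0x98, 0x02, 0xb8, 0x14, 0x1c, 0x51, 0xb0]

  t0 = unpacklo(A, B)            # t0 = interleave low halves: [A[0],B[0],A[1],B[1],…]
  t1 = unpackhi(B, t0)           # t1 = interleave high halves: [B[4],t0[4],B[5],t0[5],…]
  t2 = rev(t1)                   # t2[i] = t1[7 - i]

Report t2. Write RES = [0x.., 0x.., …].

RES = [ 0xb8  0xb0  0x3c  0x51  0x02  0x1c  0x34  0x14 ]

→ t0 |7e|51|31|98|34|02|3c|b8|
→ t1 |14|34|1c|02|51|3c|b0|b8|
→ t2 |b8|b0|3c|51|02|1c|34|14|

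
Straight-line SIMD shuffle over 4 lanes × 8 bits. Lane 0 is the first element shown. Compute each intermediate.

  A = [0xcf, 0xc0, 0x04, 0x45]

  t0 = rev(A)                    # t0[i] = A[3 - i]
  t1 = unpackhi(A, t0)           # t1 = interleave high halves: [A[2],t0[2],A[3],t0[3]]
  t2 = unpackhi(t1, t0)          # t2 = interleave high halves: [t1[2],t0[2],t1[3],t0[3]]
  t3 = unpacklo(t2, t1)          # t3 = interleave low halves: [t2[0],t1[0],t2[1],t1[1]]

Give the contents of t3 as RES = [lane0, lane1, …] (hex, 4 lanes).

RES = [0x45, 0x04, 0xc0, 0xc0]

t0 = [0x45, 0x04, 0xc0, 0xcf]
t1 = [0x04, 0xc0, 0x45, 0xcf]
t2 = [0x45, 0xc0, 0xcf, 0xcf]
t3 = [0x45, 0x04, 0xc0, 0xc0]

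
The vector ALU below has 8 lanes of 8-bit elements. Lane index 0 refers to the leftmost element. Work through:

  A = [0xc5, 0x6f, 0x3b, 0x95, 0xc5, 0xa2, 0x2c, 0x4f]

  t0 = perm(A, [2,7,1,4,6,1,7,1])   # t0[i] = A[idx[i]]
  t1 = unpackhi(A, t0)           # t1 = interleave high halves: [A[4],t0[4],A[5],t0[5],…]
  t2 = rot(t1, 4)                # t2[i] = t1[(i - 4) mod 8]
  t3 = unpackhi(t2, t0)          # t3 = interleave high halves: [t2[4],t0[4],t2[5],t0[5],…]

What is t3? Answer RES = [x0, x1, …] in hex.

RES = [ 0xc5  0x2c  0x2c  0x6f  0xa2  0x4f  0x6f  0x6f ]

  t0: 3b 4f 6f c5 2c 6f 4f 6f
  t1: c5 2c a2 6f 2c 4f 4f 6f
  t2: 2c 4f 4f 6f c5 2c a2 6f
  t3: c5 2c 2c 6f a2 4f 6f 6f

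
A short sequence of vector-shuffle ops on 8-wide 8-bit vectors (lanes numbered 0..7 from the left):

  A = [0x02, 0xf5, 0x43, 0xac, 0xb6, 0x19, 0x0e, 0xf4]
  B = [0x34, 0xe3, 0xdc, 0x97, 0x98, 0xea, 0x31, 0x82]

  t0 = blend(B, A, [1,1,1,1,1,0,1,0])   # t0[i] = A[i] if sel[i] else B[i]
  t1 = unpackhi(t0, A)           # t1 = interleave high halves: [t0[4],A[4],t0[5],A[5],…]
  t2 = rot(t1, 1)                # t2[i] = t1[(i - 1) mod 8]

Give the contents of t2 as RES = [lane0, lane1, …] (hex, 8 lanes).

RES = [ 0xf4  0xb6  0xb6  0xea  0x19  0x0e  0x0e  0x82 ]

t0 = [0x02, 0xf5, 0x43, 0xac, 0xb6, 0xea, 0x0e, 0x82]
t1 = [0xb6, 0xb6, 0xea, 0x19, 0x0e, 0x0e, 0x82, 0xf4]
t2 = [0xf4, 0xb6, 0xb6, 0xea, 0x19, 0x0e, 0x0e, 0x82]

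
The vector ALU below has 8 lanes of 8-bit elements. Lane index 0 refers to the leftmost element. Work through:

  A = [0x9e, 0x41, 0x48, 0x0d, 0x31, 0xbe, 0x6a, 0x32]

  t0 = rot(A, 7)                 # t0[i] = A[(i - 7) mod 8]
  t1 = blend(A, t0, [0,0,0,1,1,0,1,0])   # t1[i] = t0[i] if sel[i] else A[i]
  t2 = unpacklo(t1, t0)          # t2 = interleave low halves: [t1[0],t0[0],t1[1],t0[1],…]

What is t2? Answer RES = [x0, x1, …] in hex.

RES = [ 0x9e  0x41  0x41  0x48  0x48  0x0d  0x31  0x31 ]

  t0: 41 48 0d 31 be 6a 32 9e
  t1: 9e 41 48 31 be be 32 32
  t2: 9e 41 41 48 48 0d 31 31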